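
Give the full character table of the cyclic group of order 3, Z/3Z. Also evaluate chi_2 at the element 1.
Character table of Z/3Z (irreps indexed chi_0,...,chi_2 with chi_k(m) = zeta_3^(k*m), zeta_3 = exp(2*pi*i/3)):
  irrep \ class  {0} (size 1)  {1} (size 1)    {2} (size 1)  
  chi_0          1             1               1             
  chi_1          1             exp(2*I*pi/3)   exp(-2*I*pi/3)
  chi_2          1             exp(-2*I*pi/3)  exp(2*I*pi/3) 

Spot check: chi_2(1) = zeta_3^(2*1) = zeta_3^2 = exp(-2*I*pi/3).

Z/3Z is abelian, so all 3 irreducible complex representations are 1-dimensional. They are given by chi_k(m) = zeta_3^(k*m) for k = 0,...,2. Row orthogonality: sum_m chi_k(m) conj(chi_l(m)) = 3 * [k = l].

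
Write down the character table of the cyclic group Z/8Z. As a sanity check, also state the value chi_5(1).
Character table of Z/8Z (irreps indexed chi_0,...,chi_7 with chi_k(m) = zeta_8^(k*m), zeta_8 = exp(2*pi*i/8)):
  irrep \ class  {0} (size 1)  {1} (size 1)    {2} (size 1)  {3} (size 1)    {4} (size 1)  {5} (size 1)    {6} (size 1)  {7} (size 1)  
  chi_0          1             1               1             1               1             1               1             1             
  chi_1          1             exp(I*pi/4)     I             exp(3*I*pi/4)   -1            exp(-3*I*pi/4)  -I            exp(-I*pi/4)  
  chi_2          1             I               -1            -I              1             I               -1            -I            
  chi_3          1             exp(3*I*pi/4)   -I            exp(I*pi/4)     -1            exp(-I*pi/4)    I             exp(-3*I*pi/4)
  chi_4          1             -1              1             -1              1             -1              1             -1            
  chi_5          1             exp(-3*I*pi/4)  I             exp(-I*pi/4)    -1            exp(I*pi/4)     -I            exp(3*I*pi/4) 
  chi_6          1             -I              -1            I               1             -I              -1            I             
  chi_7          1             exp(-I*pi/4)    -I            exp(-3*I*pi/4)  -1            exp(3*I*pi/4)   I             exp(I*pi/4)   

Spot check: chi_5(1) = zeta_8^(5*1) = zeta_8^5 = exp(-3*I*pi/4).

Solution. Z/8Z is abelian, so all 8 irreducible complex representations are 1-dimensional. They are given by chi_k(m) = zeta_8^(k*m) for k = 0,...,7. Row orthogonality: sum_m chi_k(m) conj(chi_l(m)) = 8 * [k = l].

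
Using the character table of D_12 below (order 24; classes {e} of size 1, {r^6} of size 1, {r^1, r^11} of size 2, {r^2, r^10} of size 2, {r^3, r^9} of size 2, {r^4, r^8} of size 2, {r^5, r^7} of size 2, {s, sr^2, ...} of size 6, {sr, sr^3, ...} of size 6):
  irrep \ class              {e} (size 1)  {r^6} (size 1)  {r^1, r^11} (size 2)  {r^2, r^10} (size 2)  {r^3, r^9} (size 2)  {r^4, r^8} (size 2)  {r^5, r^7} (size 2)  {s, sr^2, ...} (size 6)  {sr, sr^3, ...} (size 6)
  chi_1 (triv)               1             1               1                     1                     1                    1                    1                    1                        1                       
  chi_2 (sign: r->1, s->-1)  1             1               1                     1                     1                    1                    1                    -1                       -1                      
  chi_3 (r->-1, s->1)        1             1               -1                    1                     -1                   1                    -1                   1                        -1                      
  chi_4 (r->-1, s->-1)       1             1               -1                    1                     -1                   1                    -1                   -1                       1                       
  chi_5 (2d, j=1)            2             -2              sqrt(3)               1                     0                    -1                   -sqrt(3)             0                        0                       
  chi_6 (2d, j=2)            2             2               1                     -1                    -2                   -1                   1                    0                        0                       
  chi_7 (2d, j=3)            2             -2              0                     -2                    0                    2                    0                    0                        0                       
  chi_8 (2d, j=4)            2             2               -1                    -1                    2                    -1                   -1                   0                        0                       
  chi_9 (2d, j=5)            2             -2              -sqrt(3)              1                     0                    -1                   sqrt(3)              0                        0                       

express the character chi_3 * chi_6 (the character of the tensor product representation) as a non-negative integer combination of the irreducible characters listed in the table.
chi_3 tensor chi_6 = chi_8 (all other irreducibles have multiplicity 0).

The character of a tensor product is the pointwise product (chi_3 * chi_6)(C) = chi_3(C) * chi_6(C):
  {e}: (1)*(2), {r^6}: (1)*(2), {r^1, r^11}: (-1)*(1), {r^2, r^10}: (1)*(-1), {r^3, r^9}: (-1)*(-2), {r^4, r^8}: (1)*(-1), {r^5, r^7}: (-1)*(1), {s, sr^2, ...}: (1)*(0), {sr, sr^3, ...}: (-1)*(0)
so (chi_3 * chi_6) takes values
  {e} -> 2, {r^6} -> 2, {r^1, r^11} -> -1, {r^2, r^10} -> -1, {r^3, r^9} -> 2, {r^4, r^8} -> -1, {r^5, r^7} -> -1, {s, sr^2, ...} -> 0, {sr, sr^3, ...} -> 0.
Now take the inner product of this character with each irreducible chi from the table, <chi_3*chi_6, chi> = (1/24) sum_C |C| (chi_3*chi_6)(C) conj(chi(C)):
  <chi_3*chi_6, chi_1> = (1/24)[1*(2)*conj(1) + 1*(2)*conj(1) + 2*(-1)*conj(1) + 2*(-1)*conj(1) + 2*(2)*conj(1) + 2*(-1)*conj(1) + 2*(-1)*conj(1) + 6*(0)*conj(1) + 6*(0)*conj(1)]
      = (1/24)[(2) + (2) + (-2) + (-2) + (4) + (-2) + (-2) + (0) + (0)] = 0/24 = 0
  <chi_3*chi_6, chi_2> = (1/24)[1*(2)*conj(1) + 1*(2)*conj(1) + 2*(-1)*conj(1) + 2*(-1)*conj(1) + 2*(2)*conj(1) + 2*(-1)*conj(1) + 2*(-1)*conj(1) + 6*(0)*conj(-1) + 6*(0)*conj(-1)]
      = (1/24)[(2) + (2) + (-2) + (-2) + (4) + (-2) + (-2) + (0) + (0)] = 0/24 = 0
  <chi_3*chi_6, chi_3> = (1/24)[1*(2)*conj(1) + 1*(2)*conj(1) + 2*(-1)*conj(-1) + 2*(-1)*conj(1) + 2*(2)*conj(-1) + 2*(-1)*conj(1) + 2*(-1)*conj(-1) + 6*(0)*conj(1) + 6*(0)*conj(-1)]
      = (1/24)[(2) + (2) + (2) + (-2) + (-4) + (-2) + (2) + (0) + (0)] = 0/24 = 0
  <chi_3*chi_6, chi_4> = (1/24)[1*(2)*conj(1) + 1*(2)*conj(1) + 2*(-1)*conj(-1) + 2*(-1)*conj(1) + 2*(2)*conj(-1) + 2*(-1)*conj(1) + 2*(-1)*conj(-1) + 6*(0)*conj(-1) + 6*(0)*conj(1)]
      = (1/24)[(2) + (2) + (2) + (-2) + (-4) + (-2) + (2) + (0) + (0)] = 0/24 = 0
  <chi_3*chi_6, chi_5> = (1/24)[1*(2)*conj(2) + 1*(2)*conj(-2) + 2*(-1)*conj(sqrt(3)) + 2*(-1)*conj(1) + 2*(2)*conj(0) + 2*(-1)*conj(-1) + 2*(-1)*conj(-sqrt(3)) + 6*(0)*conj(0) + 6*(0)*conj(0)]
      = (1/24)[(4) + (-4) + (-2*sqrt(3)) + (-2) + (0) + (2) + (2*sqrt(3)) + (0) + (0)] = 0/24 = 0
  <chi_3*chi_6, chi_6> = (1/24)[1*(2)*conj(2) + 1*(2)*conj(2) + 2*(-1)*conj(1) + 2*(-1)*conj(-1) + 2*(2)*conj(-2) + 2*(-1)*conj(-1) + 2*(-1)*conj(1) + 6*(0)*conj(0) + 6*(0)*conj(0)]
      = (1/24)[(4) + (4) + (-2) + (2) + (-8) + (2) + (-2) + (0) + (0)] = 0/24 = 0
  <chi_3*chi_6, chi_7> = (1/24)[1*(2)*conj(2) + 1*(2)*conj(-2) + 2*(-1)*conj(0) + 2*(-1)*conj(-2) + 2*(2)*conj(0) + 2*(-1)*conj(2) + 2*(-1)*conj(0) + 6*(0)*conj(0) + 6*(0)*conj(0)]
      = (1/24)[(4) + (-4) + (0) + (4) + (0) + (-4) + (0) + (0) + (0)] = 0/24 = 0
  <chi_3*chi_6, chi_8> = (1/24)[1*(2)*conj(2) + 1*(2)*conj(2) + 2*(-1)*conj(-1) + 2*(-1)*conj(-1) + 2*(2)*conj(2) + 2*(-1)*conj(-1) + 2*(-1)*conj(-1) + 6*(0)*conj(0) + 6*(0)*conj(0)]
      = (1/24)[(4) + (4) + (2) + (2) + (8) + (2) + (2) + (0) + (0)] = 24/24 = 1
  <chi_3*chi_6, chi_9> = (1/24)[1*(2)*conj(2) + 1*(2)*conj(-2) + 2*(-1)*conj(-sqrt(3)) + 2*(-1)*conj(1) + 2*(2)*conj(0) + 2*(-1)*conj(-1) + 2*(-1)*conj(sqrt(3)) + 6*(0)*conj(0) + 6*(0)*conj(0)]
      = (1/24)[(4) + (-4) + (2*sqrt(3)) + (-2) + (0) + (2) + (-2*sqrt(3)) + (0) + (0)] = 0/24 = 0
Hence the multiplicities are chi_8: 1. Dimension check: dim(chi_3)*dim(chi_6) = 1*2 = 2 and sum (mult * dim) = 1*2 = 2.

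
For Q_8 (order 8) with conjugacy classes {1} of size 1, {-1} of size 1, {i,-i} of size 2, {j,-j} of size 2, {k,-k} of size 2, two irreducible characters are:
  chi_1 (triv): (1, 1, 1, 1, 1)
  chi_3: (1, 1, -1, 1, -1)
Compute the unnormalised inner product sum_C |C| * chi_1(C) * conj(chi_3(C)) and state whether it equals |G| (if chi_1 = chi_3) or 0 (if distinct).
Sum = 0; so <chi_1, chi_3> = 0 (distinct irreducibles are orthogonal).

Why: Compute term by term over conjugacy classes (|C| * chi_1(C) * conj(chi_3(C))):
  1*(1)*conj(1) + 1*(1)*conj(1) + 2*(1)*conj(-1) + 2*(1)*conj(1) + 2*(1)*conj(-1)
  = (1) + (1) + (-2) + (2) + (-2)
  = 0.
Dividing by |G| = 8 gives 0/8 = 0, matching the row-orthogonality relation <chi_1, chi_3> = [chi_1 = chi_3].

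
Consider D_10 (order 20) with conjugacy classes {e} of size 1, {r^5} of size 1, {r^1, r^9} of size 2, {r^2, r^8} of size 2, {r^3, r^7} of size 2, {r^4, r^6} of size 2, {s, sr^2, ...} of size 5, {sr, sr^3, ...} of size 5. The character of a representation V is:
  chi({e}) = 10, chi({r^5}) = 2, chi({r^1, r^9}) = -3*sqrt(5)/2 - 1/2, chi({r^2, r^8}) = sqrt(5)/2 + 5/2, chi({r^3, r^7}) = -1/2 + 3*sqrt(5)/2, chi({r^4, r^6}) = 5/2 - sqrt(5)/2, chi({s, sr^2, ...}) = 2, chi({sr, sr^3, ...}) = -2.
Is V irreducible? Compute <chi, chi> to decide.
Not irreducible (reducible): <chi, chi> = 11 > 1.

Details: <chi, chi> = (1/|G|) sum_C |C| * |chi(C)|^2 = (1/20)[1*|10|^2 + 1*|2|^2 + 2*|-3*sqrt(5)/2 - 1/2|^2 + 2*|sqrt(5)/2 + 5/2|^2 + 2*|-1/2 + 3*sqrt(5)/2|^2 + 2*|5/2 - sqrt(5)/2|^2 + 5*|2|^2 + 5*|-2|^2]
  = (1/20)[(100) + (4) + (3*sqrt(5) + 23) + (5*sqrt(5) + 15) + (23 - 3*sqrt(5)) + (15 - 5*sqrt(5)) + (20) + (20)] = 220/20 = 11.
A character is irreducible iff <chi, chi> = 1, so this representation is reducible.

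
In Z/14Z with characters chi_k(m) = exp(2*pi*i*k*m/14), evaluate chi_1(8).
chi_1(8) = zeta_14^8 = exp(-6*I*pi/7)

Details: chi_1(8) = zeta_14^(1*8) = zeta_14^8. Since zeta_14^14 = 1, this equals zeta_14^8 = exp(2*pi*i*8/14) = exp(-6*I*pi/7).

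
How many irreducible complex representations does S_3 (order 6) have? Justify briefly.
3

Reasoning: The number of irreducible complex representations of a finite group equals its number of conjugacy classes. Conjugacy classes in S_3 correspond to cycle types, i.e. partitions of 3; there are p(3) = 3 of them, so S_3 (order 6) has exactly 3 irreducible complex representations.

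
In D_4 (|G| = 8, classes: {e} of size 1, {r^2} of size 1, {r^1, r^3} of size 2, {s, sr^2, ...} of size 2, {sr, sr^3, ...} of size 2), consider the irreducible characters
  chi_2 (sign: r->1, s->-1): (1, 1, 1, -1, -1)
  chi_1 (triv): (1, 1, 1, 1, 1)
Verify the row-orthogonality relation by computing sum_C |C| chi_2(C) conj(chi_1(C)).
Sum = 0; so <chi_2, chi_1> = 0 (distinct irreducibles are orthogonal).

Details: Compute term by term over conjugacy classes (|C| * chi_2(C) * conj(chi_1(C))):
  1*(1)*conj(1) + 1*(1)*conj(1) + 2*(1)*conj(1) + 2*(-1)*conj(1) + 2*(-1)*conj(1)
  = (1) + (1) + (2) + (-2) + (-2)
  = 0.
Dividing by |G| = 8 gives 0/8 = 0, matching the row-orthogonality relation <chi_2, chi_1> = [chi_2 = chi_1].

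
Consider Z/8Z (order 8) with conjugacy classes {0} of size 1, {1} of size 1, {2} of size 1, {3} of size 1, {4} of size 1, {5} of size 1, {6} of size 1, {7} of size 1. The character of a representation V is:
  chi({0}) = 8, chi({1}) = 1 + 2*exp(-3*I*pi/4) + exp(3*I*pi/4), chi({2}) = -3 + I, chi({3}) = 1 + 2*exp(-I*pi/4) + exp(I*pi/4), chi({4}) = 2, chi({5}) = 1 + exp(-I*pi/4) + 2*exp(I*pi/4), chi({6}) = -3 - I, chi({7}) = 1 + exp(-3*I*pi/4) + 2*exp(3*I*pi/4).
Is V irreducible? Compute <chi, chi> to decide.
Not irreducible (reducible): <chi, chi> = 14 > 1.

<chi, chi> = (1/|G|) sum_C |C| * |chi(C)|^2 = (1/8)[1*|8|^2 + 1*|1 + 2*exp(-3*I*pi/4) + exp(3*I*pi/4)|^2 + 1*|-3 + I|^2 + 1*|1 + 2*exp(-I*pi/4) + exp(I*pi/4)|^2 + 1*|2|^2 + 1*|1 + exp(-I*pi/4) + 2*exp(I*pi/4)|^2 + 1*|-3 - I|^2 + 1*|1 + exp(-3*I*pi/4) + 2*exp(3*I*pi/4)|^2]
  = (1/8)[(64) + (6 + 3*exp(-3*I*pi/4) + 3*exp(3*I*pi/4)) + (10) + (6 + 3*exp(-I*pi/4) + 3*exp(I*pi/4)) + (4) + (6 + 3*exp(-I*pi/4) + 3*exp(I*pi/4)) + (10) + (6 + 3*exp(-3*I*pi/4) + 3*exp(3*I*pi/4))] = 112/8 = 14.
(Exp terms are combined using exp(i*s)*conj(exp(i*t)) = exp(i*(s-t)), and sums of them are collapsed using the identity that for every m > 1 the m distinct m-th roots of unity sum to 0, e.g. 1 + exp(2*I*pi/3) + exp(-2*I*pi/3) = 0.)
A character is irreducible iff <chi, chi> = 1, so this representation is reducible.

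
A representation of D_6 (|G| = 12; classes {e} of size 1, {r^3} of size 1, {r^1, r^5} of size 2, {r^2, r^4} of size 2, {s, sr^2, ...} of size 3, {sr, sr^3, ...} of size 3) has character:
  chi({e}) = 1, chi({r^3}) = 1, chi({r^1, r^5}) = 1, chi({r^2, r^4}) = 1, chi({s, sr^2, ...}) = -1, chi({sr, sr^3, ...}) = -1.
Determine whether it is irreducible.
Irreducible: <chi, chi> = 1.

Proof sketch: <chi, chi> = (1/|G|) sum_C |C| * |chi(C)|^2 = (1/12)[1*|1|^2 + 1*|1|^2 + 2*|1|^2 + 2*|1|^2 + 3*|-1|^2 + 3*|-1|^2]
  = (1/12)[(1) + (1) + (2) + (2) + (3) + (3)] = 12/12 = 1.
A character is irreducible iff <chi, chi> = 1, so this representation is irreducible.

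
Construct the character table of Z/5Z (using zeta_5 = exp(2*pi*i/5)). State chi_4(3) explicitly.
Character table of Z/5Z (irreps indexed chi_0,...,chi_4 with chi_k(m) = zeta_5^(k*m), zeta_5 = exp(2*pi*i/5)):
  irrep \ class  {0} (size 1)  {1} (size 1)    {2} (size 1)    {3} (size 1)    {4} (size 1)  
  chi_0          1             1               1               1               1             
  chi_1          1             exp(2*I*pi/5)   exp(4*I*pi/5)   exp(-4*I*pi/5)  exp(-2*I*pi/5)
  chi_2          1             exp(4*I*pi/5)   exp(-2*I*pi/5)  exp(2*I*pi/5)   exp(-4*I*pi/5)
  chi_3          1             exp(-4*I*pi/5)  exp(2*I*pi/5)   exp(-2*I*pi/5)  exp(4*I*pi/5) 
  chi_4          1             exp(-2*I*pi/5)  exp(-4*I*pi/5)  exp(4*I*pi/5)   exp(2*I*pi/5) 

Spot check: chi_4(3) = zeta_5^(4*3) = zeta_5^12 = exp(4*I*pi/5).

Derivation: Z/5Z is abelian, so all 5 irreducible complex representations are 1-dimensional. They are given by chi_k(m) = zeta_5^(k*m) for k = 0,...,4. Row orthogonality: sum_m chi_k(m) conj(chi_l(m)) = 5 * [k = l].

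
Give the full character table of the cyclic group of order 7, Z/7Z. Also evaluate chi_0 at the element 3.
Character table of Z/7Z (irreps indexed chi_0,...,chi_6 with chi_k(m) = zeta_7^(k*m), zeta_7 = exp(2*pi*i/7)):
  irrep \ class  {0} (size 1)  {1} (size 1)    {2} (size 1)    {3} (size 1)    {4} (size 1)    {5} (size 1)    {6} (size 1)  
  chi_0          1             1               1               1               1               1               1             
  chi_1          1             exp(2*I*pi/7)   exp(4*I*pi/7)   exp(6*I*pi/7)   exp(-6*I*pi/7)  exp(-4*I*pi/7)  exp(-2*I*pi/7)
  chi_2          1             exp(4*I*pi/7)   exp(-6*I*pi/7)  exp(-2*I*pi/7)  exp(2*I*pi/7)   exp(6*I*pi/7)   exp(-4*I*pi/7)
  chi_3          1             exp(6*I*pi/7)   exp(-2*I*pi/7)  exp(4*I*pi/7)   exp(-4*I*pi/7)  exp(2*I*pi/7)   exp(-6*I*pi/7)
  chi_4          1             exp(-6*I*pi/7)  exp(2*I*pi/7)   exp(-4*I*pi/7)  exp(4*I*pi/7)   exp(-2*I*pi/7)  exp(6*I*pi/7) 
  chi_5          1             exp(-4*I*pi/7)  exp(6*I*pi/7)   exp(2*I*pi/7)   exp(-2*I*pi/7)  exp(-6*I*pi/7)  exp(4*I*pi/7) 
  chi_6          1             exp(-2*I*pi/7)  exp(-4*I*pi/7)  exp(-6*I*pi/7)  exp(6*I*pi/7)   exp(4*I*pi/7)   exp(2*I*pi/7) 

Spot check: chi_0(3) = zeta_7^(0*3) = zeta_7^0 = 1.

Details: Z/7Z is abelian, so all 7 irreducible complex representations are 1-dimensional. They are given by chi_k(m) = zeta_7^(k*m) for k = 0,...,6. Row orthogonality: sum_m chi_k(m) conj(chi_l(m)) = 7 * [k = l].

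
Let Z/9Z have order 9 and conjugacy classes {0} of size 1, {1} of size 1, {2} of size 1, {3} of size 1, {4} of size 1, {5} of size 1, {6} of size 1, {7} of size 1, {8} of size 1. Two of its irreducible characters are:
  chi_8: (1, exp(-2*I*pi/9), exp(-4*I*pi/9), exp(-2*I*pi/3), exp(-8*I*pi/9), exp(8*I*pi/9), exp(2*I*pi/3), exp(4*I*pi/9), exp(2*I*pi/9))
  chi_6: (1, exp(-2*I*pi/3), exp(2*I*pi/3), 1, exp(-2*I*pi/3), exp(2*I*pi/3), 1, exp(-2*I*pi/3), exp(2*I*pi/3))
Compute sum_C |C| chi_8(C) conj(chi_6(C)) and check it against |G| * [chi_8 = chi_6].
Sum = 0; so <chi_8, chi_6> = 0 (distinct irreducibles are orthogonal).

Proof sketch: Compute term by term over conjugacy classes (|C| * chi_8(C) * conj(chi_6(C))):
  1*(1)*conj(1) + 1*(exp(-2*I*pi/9))*conj(exp(-2*I*pi/3)) + 1*(exp(-4*I*pi/9))*conj(exp(2*I*pi/3)) + 1*(exp(-2*I*pi/3))*conj(1) + 1*(exp(-8*I*pi/9))*conj(exp(-2*I*pi/3)) + 1*(exp(8*I*pi/9))*conj(exp(2*I*pi/3)) + 1*(exp(2*I*pi/3))*conj(1) + 1*(exp(4*I*pi/9))*conj(exp(-2*I*pi/3)) + 1*(exp(2*I*pi/9))*conj(exp(2*I*pi/3))
  = (1) + (exp(4*I*pi/9)) + (exp(8*I*pi/9)) + (exp(-2*I*pi/3)) + (exp(-2*I*pi/9)) + (exp(2*I*pi/9)) + (exp(2*I*pi/3)) + (exp(-8*I*pi/9)) + (exp(-4*I*pi/9))
  = 0.
(Exp terms are combined using exp(i*s)*conj(exp(i*t)) = exp(i*(s-t)), and sums of them are collapsed using the identity that for every m > 1 the m distinct m-th roots of unity sum to 0, e.g. 1 + exp(2*I*pi/3) + exp(-2*I*pi/3) = 0.)
Dividing by |G| = 9 gives 0/9 = 0, matching the row-orthogonality relation <chi_8, chi_6> = [chi_8 = chi_6].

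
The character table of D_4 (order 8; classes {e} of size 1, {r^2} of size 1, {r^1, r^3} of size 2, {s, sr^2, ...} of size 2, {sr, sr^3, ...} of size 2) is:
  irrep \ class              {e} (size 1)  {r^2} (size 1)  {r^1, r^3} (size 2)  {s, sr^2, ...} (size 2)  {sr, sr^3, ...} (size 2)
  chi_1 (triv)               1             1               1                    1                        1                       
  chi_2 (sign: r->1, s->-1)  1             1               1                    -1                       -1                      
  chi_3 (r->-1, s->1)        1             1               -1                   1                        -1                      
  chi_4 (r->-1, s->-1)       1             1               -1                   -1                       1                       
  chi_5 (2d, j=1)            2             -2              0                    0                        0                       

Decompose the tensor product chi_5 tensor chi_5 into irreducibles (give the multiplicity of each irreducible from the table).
chi_5 tensor chi_5 = chi_1 + chi_2 + chi_3 + chi_4 (all other irreducibles have multiplicity 0).

Explanation: The character of a tensor product is the pointwise product (chi_5 * chi_5)(C) = chi_5(C) * chi_5(C):
  {e}: (2)*(2), {r^2}: (-2)*(-2), {r^1, r^3}: (0)*(0), {s, sr^2, ...}: (0)*(0), {sr, sr^3, ...}: (0)*(0)
so (chi_5 * chi_5) takes values
  {e} -> 4, {r^2} -> 4, {r^1, r^3} -> 0, {s, sr^2, ...} -> 0, {sr, sr^3, ...} -> 0.
Now take the inner product of this character with each irreducible chi from the table, <chi_5*chi_5, chi> = (1/8) sum_C |C| (chi_5*chi_5)(C) conj(chi(C)):
  <chi_5*chi_5, chi_1> = (1/8)[1*(4)*conj(1) + 1*(4)*conj(1) + 2*(0)*conj(1) + 2*(0)*conj(1) + 2*(0)*conj(1)]
      = (1/8)[(4) + (4) + (0) + (0) + (0)] = 8/8 = 1
  <chi_5*chi_5, chi_2> = (1/8)[1*(4)*conj(1) + 1*(4)*conj(1) + 2*(0)*conj(1) + 2*(0)*conj(-1) + 2*(0)*conj(-1)]
      = (1/8)[(4) + (4) + (0) + (0) + (0)] = 8/8 = 1
  <chi_5*chi_5, chi_3> = (1/8)[1*(4)*conj(1) + 1*(4)*conj(1) + 2*(0)*conj(-1) + 2*(0)*conj(1) + 2*(0)*conj(-1)]
      = (1/8)[(4) + (4) + (0) + (0) + (0)] = 8/8 = 1
  <chi_5*chi_5, chi_4> = (1/8)[1*(4)*conj(1) + 1*(4)*conj(1) + 2*(0)*conj(-1) + 2*(0)*conj(-1) + 2*(0)*conj(1)]
      = (1/8)[(4) + (4) + (0) + (0) + (0)] = 8/8 = 1
  <chi_5*chi_5, chi_5> = (1/8)[1*(4)*conj(2) + 1*(4)*conj(-2) + 2*(0)*conj(0) + 2*(0)*conj(0) + 2*(0)*conj(0)]
      = (1/8)[(8) + (-8) + (0) + (0) + (0)] = 0/8 = 0
Hence the multiplicities are chi_1: 1, chi_2: 1, chi_3: 1, chi_4: 1. Dimension check: dim(chi_5)*dim(chi_5) = 2*2 = 4 and sum (mult * dim) = 1*1 + 1*1 + 1*1 + 1*1 = 4.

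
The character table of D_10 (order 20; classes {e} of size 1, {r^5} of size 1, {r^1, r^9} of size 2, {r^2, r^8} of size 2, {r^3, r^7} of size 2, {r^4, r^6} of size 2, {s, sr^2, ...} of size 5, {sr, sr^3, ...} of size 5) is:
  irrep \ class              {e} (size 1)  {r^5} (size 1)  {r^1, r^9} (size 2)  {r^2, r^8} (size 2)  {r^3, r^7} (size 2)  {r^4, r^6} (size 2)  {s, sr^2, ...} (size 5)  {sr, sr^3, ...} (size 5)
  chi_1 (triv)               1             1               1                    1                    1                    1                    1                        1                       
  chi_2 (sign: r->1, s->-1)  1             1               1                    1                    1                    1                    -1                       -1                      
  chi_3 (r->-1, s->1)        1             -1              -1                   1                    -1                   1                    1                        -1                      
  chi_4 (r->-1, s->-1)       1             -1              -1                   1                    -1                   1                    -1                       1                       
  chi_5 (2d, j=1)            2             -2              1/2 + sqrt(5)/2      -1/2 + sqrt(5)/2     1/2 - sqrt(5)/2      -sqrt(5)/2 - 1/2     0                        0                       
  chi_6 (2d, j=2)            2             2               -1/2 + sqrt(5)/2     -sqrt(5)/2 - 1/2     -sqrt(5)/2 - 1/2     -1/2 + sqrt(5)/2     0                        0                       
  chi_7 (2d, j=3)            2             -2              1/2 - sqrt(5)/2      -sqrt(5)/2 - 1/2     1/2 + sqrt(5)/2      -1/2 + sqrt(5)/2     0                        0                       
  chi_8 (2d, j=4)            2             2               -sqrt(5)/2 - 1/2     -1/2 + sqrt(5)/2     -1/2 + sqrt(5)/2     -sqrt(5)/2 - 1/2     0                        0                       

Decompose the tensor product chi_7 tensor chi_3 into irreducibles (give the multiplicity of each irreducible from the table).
chi_7 tensor chi_3 = chi_6 (all other irreducibles have multiplicity 0).

The character of a tensor product is the pointwise product (chi_7 * chi_3)(C) = chi_7(C) * chi_3(C):
  {e}: (2)*(1), {r^5}: (-2)*(-1), {r^1, r^9}: (1/2 - sqrt(5)/2)*(-1), {r^2, r^8}: (-sqrt(5)/2 - 1/2)*(1), {r^3, r^7}: (1/2 + sqrt(5)/2)*(-1), {r^4, r^6}: (-1/2 + sqrt(5)/2)*(1), {s, sr^2, ...}: (0)*(1), {sr, sr^3, ...}: (0)*(-1)
so (chi_7 * chi_3) takes values
  {e} -> 2, {r^5} -> 2, {r^1, r^9} -> -1/2 + sqrt(5)/2, {r^2, r^8} -> -sqrt(5)/2 - 1/2, {r^3, r^7} -> -sqrt(5)/2 - 1/2, {r^4, r^6} -> -1/2 + sqrt(5)/2, {s, sr^2, ...} -> 0, {sr, sr^3, ...} -> 0.
Now take the inner product of this character with each irreducible chi from the table, <chi_7*chi_3, chi> = (1/20) sum_C |C| (chi_7*chi_3)(C) conj(chi(C)):
  <chi_7*chi_3, chi_1> = (1/20)[1*(2)*conj(1) + 1*(2)*conj(1) + 2*(-1/2 + sqrt(5)/2)*conj(1) + 2*(-sqrt(5)/2 - 1/2)*conj(1) + 2*(-sqrt(5)/2 - 1/2)*conj(1) + 2*(-1/2 + sqrt(5)/2)*conj(1) + 5*(0)*conj(1) + 5*(0)*conj(1)]
      = (1/20)[(2) + (2) + (-1 + sqrt(5)) + (-sqrt(5) - 1) + (-sqrt(5) - 1) + (-1 + sqrt(5)) + (0) + (0)] = 0/20 = 0
  <chi_7*chi_3, chi_2> = (1/20)[1*(2)*conj(1) + 1*(2)*conj(1) + 2*(-1/2 + sqrt(5)/2)*conj(1) + 2*(-sqrt(5)/2 - 1/2)*conj(1) + 2*(-sqrt(5)/2 - 1/2)*conj(1) + 2*(-1/2 + sqrt(5)/2)*conj(1) + 5*(0)*conj(-1) + 5*(0)*conj(-1)]
      = (1/20)[(2) + (2) + (-1 + sqrt(5)) + (-sqrt(5) - 1) + (-sqrt(5) - 1) + (-1 + sqrt(5)) + (0) + (0)] = 0/20 = 0
  <chi_7*chi_3, chi_3> = (1/20)[1*(2)*conj(1) + 1*(2)*conj(-1) + 2*(-1/2 + sqrt(5)/2)*conj(-1) + 2*(-sqrt(5)/2 - 1/2)*conj(1) + 2*(-sqrt(5)/2 - 1/2)*conj(-1) + 2*(-1/2 + sqrt(5)/2)*conj(1) + 5*(0)*conj(1) + 5*(0)*conj(-1)]
      = (1/20)[(2) + (-2) + (1 - sqrt(5)) + (-sqrt(5) - 1) + (1 + sqrt(5)) + (-1 + sqrt(5)) + (0) + (0)] = 0/20 = 0
  <chi_7*chi_3, chi_4> = (1/20)[1*(2)*conj(1) + 1*(2)*conj(-1) + 2*(-1/2 + sqrt(5)/2)*conj(-1) + 2*(-sqrt(5)/2 - 1/2)*conj(1) + 2*(-sqrt(5)/2 - 1/2)*conj(-1) + 2*(-1/2 + sqrt(5)/2)*conj(1) + 5*(0)*conj(-1) + 5*(0)*conj(1)]
      = (1/20)[(2) + (-2) + (1 - sqrt(5)) + (-sqrt(5) - 1) + (1 + sqrt(5)) + (-1 + sqrt(5)) + (0) + (0)] = 0/20 = 0
  <chi_7*chi_3, chi_5> = (1/20)[1*(2)*conj(2) + 1*(2)*conj(-2) + 2*(-1/2 + sqrt(5)/2)*conj(1/2 + sqrt(5)/2) + 2*(-sqrt(5)/2 - 1/2)*conj(-1/2 + sqrt(5)/2) + 2*(-sqrt(5)/2 - 1/2)*conj(1/2 - sqrt(5)/2) + 2*(-1/2 + sqrt(5)/2)*conj(-sqrt(5)/2 - 1/2) + 5*(0)*conj(0) + 5*(0)*conj(0)]
      = (1/20)[(4) + (-4) + (2) + (-2) + (2) + (-2) + (0) + (0)] = 0/20 = 0
  <chi_7*chi_3, chi_6> = (1/20)[1*(2)*conj(2) + 1*(2)*conj(2) + 2*(-1/2 + sqrt(5)/2)*conj(-1/2 + sqrt(5)/2) + 2*(-sqrt(5)/2 - 1/2)*conj(-sqrt(5)/2 - 1/2) + 2*(-sqrt(5)/2 - 1/2)*conj(-sqrt(5)/2 - 1/2) + 2*(-1/2 + sqrt(5)/2)*conj(-1/2 + sqrt(5)/2) + 5*(0)*conj(0) + 5*(0)*conj(0)]
      = (1/20)[(4) + (4) + (3 - sqrt(5)) + (sqrt(5) + 3) + (sqrt(5) + 3) + (3 - sqrt(5)) + (0) + (0)] = 20/20 = 1
  <chi_7*chi_3, chi_7> = (1/20)[1*(2)*conj(2) + 1*(2)*conj(-2) + 2*(-1/2 + sqrt(5)/2)*conj(1/2 - sqrt(5)/2) + 2*(-sqrt(5)/2 - 1/2)*conj(-sqrt(5)/2 - 1/2) + 2*(-sqrt(5)/2 - 1/2)*conj(1/2 + sqrt(5)/2) + 2*(-1/2 + sqrt(5)/2)*conj(-1/2 + sqrt(5)/2) + 5*(0)*conj(0) + 5*(0)*conj(0)]
      = (1/20)[(4) + (-4) + (-3 + sqrt(5)) + (sqrt(5) + 3) + (-3 - sqrt(5)) + (3 - sqrt(5)) + (0) + (0)] = 0/20 = 0
  <chi_7*chi_3, chi_8> = (1/20)[1*(2)*conj(2) + 1*(2)*conj(2) + 2*(-1/2 + sqrt(5)/2)*conj(-sqrt(5)/2 - 1/2) + 2*(-sqrt(5)/2 - 1/2)*conj(-1/2 + sqrt(5)/2) + 2*(-sqrt(5)/2 - 1/2)*conj(-1/2 + sqrt(5)/2) + 2*(-1/2 + sqrt(5)/2)*conj(-sqrt(5)/2 - 1/2) + 5*(0)*conj(0) + 5*(0)*conj(0)]
      = (1/20)[(4) + (4) + (-2) + (-2) + (-2) + (-2) + (0) + (0)] = 0/20 = 0
Hence the multiplicities are chi_6: 1. Dimension check: dim(chi_7)*dim(chi_3) = 2*1 = 2 and sum (mult * dim) = 1*2 = 2.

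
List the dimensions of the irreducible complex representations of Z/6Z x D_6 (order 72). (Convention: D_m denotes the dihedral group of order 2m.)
Dimensions: 1, 1, 1, 1, 1, 1, 1, 1, 1, 1, 1, 1, 1, 1, 1, 1, 1, 1, 1, 1, 1, 1, 1, 1, 2, 2, 2, 2, 2, 2, 2, 2, 2, 2, 2, 2

Explanation: There are 36 irreducibles (= number of conjugacy classes). Their dimensions d_i satisfy sum d_i^2 = |G| = 72: 1 + 1 + 1 + 1 + 1 + 1 + 1 + 1 + 1 + 1 + 1 + 1 + 1 + 1 + 1 + 1 + 1 + 1 + 1 + 1 + 1 + 1 + 1 + 1 + 4 + 4 + 4 + 4 + 4 + 4 + 4 + 4 + 4 + 4 + 4 + 4 = 72. (For the product with Z/6Z: each of the 6 1-dim characters of Z/6Z tensors with each irrep of D_6, giving 6 copies of each D_6-dimension.)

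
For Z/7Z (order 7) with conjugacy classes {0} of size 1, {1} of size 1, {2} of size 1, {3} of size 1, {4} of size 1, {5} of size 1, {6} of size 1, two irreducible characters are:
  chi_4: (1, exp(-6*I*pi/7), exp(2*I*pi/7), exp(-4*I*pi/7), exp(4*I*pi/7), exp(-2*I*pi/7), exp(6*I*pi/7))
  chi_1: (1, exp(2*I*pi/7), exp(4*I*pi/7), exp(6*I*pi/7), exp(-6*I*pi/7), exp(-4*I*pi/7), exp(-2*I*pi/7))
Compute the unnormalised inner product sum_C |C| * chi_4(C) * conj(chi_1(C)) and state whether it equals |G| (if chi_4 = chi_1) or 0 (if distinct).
Sum = 0; so <chi_4, chi_1> = 0 (distinct irreducibles are orthogonal).

Explanation: Compute term by term over conjugacy classes (|C| * chi_4(C) * conj(chi_1(C))):
  1*(1)*conj(1) + 1*(exp(-6*I*pi/7))*conj(exp(2*I*pi/7)) + 1*(exp(2*I*pi/7))*conj(exp(4*I*pi/7)) + 1*(exp(-4*I*pi/7))*conj(exp(6*I*pi/7)) + 1*(exp(4*I*pi/7))*conj(exp(-6*I*pi/7)) + 1*(exp(-2*I*pi/7))*conj(exp(-4*I*pi/7)) + 1*(exp(6*I*pi/7))*conj(exp(-2*I*pi/7))
  = (1) + (exp(6*I*pi/7)) + (exp(-2*I*pi/7)) + (exp(4*I*pi/7)) + (exp(-4*I*pi/7)) + (exp(2*I*pi/7)) + (exp(-6*I*pi/7))
  = 0.
(Exp terms are combined using exp(i*s)*conj(exp(i*t)) = exp(i*(s-t)), and sums of them are collapsed using the identity that for every m > 1 the m distinct m-th roots of unity sum to 0, e.g. 1 + exp(2*I*pi/3) + exp(-2*I*pi/3) = 0.)
Dividing by |G| = 7 gives 0/7 = 0, matching the row-orthogonality relation <chi_4, chi_1> = [chi_4 = chi_1].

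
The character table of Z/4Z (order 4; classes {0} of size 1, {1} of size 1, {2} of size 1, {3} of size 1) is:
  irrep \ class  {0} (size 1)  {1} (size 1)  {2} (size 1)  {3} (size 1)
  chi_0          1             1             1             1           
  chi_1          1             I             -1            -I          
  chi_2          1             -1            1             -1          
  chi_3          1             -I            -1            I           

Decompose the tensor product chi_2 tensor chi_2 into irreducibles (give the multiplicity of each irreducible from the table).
chi_2 tensor chi_2 = chi_0 (all other irreducibles have multiplicity 0).

The character of a tensor product is the pointwise product (chi_2 * chi_2)(C) = chi_2(C) * chi_2(C):
  {0}: (1)*(1), {1}: (-1)*(-1), {2}: (1)*(1), {3}: (-1)*(-1)
so (chi_2 * chi_2) takes values
  {0} -> 1, {1} -> 1, {2} -> 1, {3} -> 1.
Now take the inner product of this character with each irreducible chi from the table, <chi_2*chi_2, chi> = (1/4) sum_C |C| (chi_2*chi_2)(C) conj(chi(C)):
  <chi_2*chi_2, chi_0> = (1/4)[1*(1)*conj(1) + 1*(1)*conj(1) + 1*(1)*conj(1) + 1*(1)*conj(1)]
      = (1/4)[(1) + (1) + (1) + (1)] = 4/4 = 1
  <chi_2*chi_2, chi_1> = (1/4)[1*(1)*conj(1) + 1*(1)*conj(I) + 1*(1)*conj(-1) + 1*(1)*conj(-I)]
      = (1/4)[(1) + (-I) + (-1) + (I)] = 0/4 = 0
  <chi_2*chi_2, chi_2> = (1/4)[1*(1)*conj(1) + 1*(1)*conj(-1) + 1*(1)*conj(1) + 1*(1)*conj(-1)]
      = (1/4)[(1) + (-1) + (1) + (-1)] = 0/4 = 0
  <chi_2*chi_2, chi_3> = (1/4)[1*(1)*conj(1) + 1*(1)*conj(-I) + 1*(1)*conj(-1) + 1*(1)*conj(I)]
      = (1/4)[(1) + (I) + (-1) + (-I)] = 0/4 = 0
(Exp terms are combined using exp(i*s)*conj(exp(i*t)) = exp(i*(s-t)), and sums of them are collapsed using the identity that for every m > 1 the m distinct m-th roots of unity sum to 0, e.g. 1 + exp(2*I*pi/3) + exp(-2*I*pi/3) = 0.)
Hence the multiplicities are chi_0: 1. Dimension check: dim(chi_2)*dim(chi_2) = 1*1 = 1 and sum (mult * dim) = 1*1 = 1.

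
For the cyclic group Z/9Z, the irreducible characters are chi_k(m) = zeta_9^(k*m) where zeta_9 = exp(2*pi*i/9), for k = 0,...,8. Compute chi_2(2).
chi_2(2) = zeta_9^4 = exp(8*I*pi/9)

Why: chi_2(2) = zeta_9^(2*2) = zeta_9^4. Since zeta_9^9 = 1, this equals zeta_9^4 = exp(2*pi*i*4/9) = exp(8*I*pi/9).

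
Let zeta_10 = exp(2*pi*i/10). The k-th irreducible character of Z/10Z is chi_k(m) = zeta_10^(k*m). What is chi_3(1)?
chi_3(1) = zeta_10^3 = exp(3*I*pi/5)

Details: chi_3(1) = zeta_10^(3*1) = zeta_10^3. Since zeta_10^10 = 1, this equals zeta_10^3 = exp(2*pi*i*3/10) = exp(3*I*pi/5).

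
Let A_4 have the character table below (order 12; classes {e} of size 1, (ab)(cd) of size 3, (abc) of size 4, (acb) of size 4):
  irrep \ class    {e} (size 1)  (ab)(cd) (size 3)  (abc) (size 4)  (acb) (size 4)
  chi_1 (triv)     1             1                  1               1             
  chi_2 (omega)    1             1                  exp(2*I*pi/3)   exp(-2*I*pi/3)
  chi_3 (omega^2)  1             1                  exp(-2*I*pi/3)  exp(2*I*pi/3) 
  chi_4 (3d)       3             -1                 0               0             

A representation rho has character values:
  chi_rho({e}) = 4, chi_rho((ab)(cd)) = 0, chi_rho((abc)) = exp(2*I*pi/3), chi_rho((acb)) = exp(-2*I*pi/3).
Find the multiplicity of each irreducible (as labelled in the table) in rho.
Multiplicities: chi_1: 0, chi_2: 1, chi_3: 0, chi_4: 1.

Details: Use <chi_rho, chi> = (1/|G|) sum_C |C| * chi_rho(C) * conj(chi(C)) with |G| = 12 for each irreducible chi in the table:
  <chi_rho, chi_1> = (1/12)[1*(4)*conj(1) + 3*(0)*conj(1) + 4*(exp(2*I*pi/3))*conj(1) + 4*(exp(-2*I*pi/3))*conj(1)]
      = (1/12)[(4) + (0) + (4*exp(2*I*pi/3)) + (4*exp(-2*I*pi/3))] = 0/12 = 0
  <chi_rho, chi_2> = (1/12)[1*(4)*conj(1) + 3*(0)*conj(1) + 4*(exp(2*I*pi/3))*conj(exp(2*I*pi/3)) + 4*(exp(-2*I*pi/3))*conj(exp(-2*I*pi/3))]
      = (1/12)[(4) + (0) + (4) + (4)] = 12/12 = 1
  <chi_rho, chi_3> = (1/12)[1*(4)*conj(1) + 3*(0)*conj(1) + 4*(exp(2*I*pi/3))*conj(exp(-2*I*pi/3)) + 4*(exp(-2*I*pi/3))*conj(exp(2*I*pi/3))]
      = (1/12)[(4) + (0) + (4*exp(-2*I*pi/3)) + (4*exp(2*I*pi/3))] = 0/12 = 0
  <chi_rho, chi_4> = (1/12)[1*(4)*conj(3) + 3*(0)*conj(-1) + 4*(exp(2*I*pi/3))*conj(0) + 4*(exp(-2*I*pi/3))*conj(0)]
      = (1/12)[(12) + (0) + (0) + (0)] = 12/12 = 1
(Exp terms are combined using exp(i*s)*conj(exp(i*t)) = exp(i*(s-t)), and sums of them are collapsed using the identity that for every m > 1 the m distinct m-th roots of unity sum to 0, e.g. 1 + exp(2*I*pi/3) + exp(-2*I*pi/3) = 0.)
Dimension check: dim(rho) = sum (mult * dim) = 0*1 + 1*1 + 0*1 + 1*3 = 4 = chi_rho(e) = 4.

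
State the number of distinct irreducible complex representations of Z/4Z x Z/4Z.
16

Proof sketch: The number of irreducible complex representations of a finite group equals its number of conjugacy classes. Z/4Z x Z/4Z is abelian of order 16, so every element is its own conjugacy class: 16 classes, so Z/4Z x Z/4Z (order 16) has exactly 16 irreducible complex representations.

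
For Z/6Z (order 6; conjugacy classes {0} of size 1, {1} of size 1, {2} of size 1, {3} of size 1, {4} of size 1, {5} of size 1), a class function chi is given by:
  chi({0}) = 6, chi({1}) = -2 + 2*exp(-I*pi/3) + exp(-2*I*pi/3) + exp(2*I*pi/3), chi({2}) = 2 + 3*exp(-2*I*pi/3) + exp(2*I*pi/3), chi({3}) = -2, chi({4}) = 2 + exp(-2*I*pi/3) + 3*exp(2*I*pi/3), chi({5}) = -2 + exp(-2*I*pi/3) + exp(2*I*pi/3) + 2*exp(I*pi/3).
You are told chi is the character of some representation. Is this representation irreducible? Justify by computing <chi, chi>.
Not irreducible (reducible): <chi, chi> = 10 > 1.

Working: <chi, chi> = (1/|G|) sum_C |C| * |chi(C)|^2 = (1/6)[1*|6|^2 + 1*|-2 + 2*exp(-I*pi/3) + exp(-2*I*pi/3) + exp(2*I*pi/3)|^2 + 1*|2 + 3*exp(-2*I*pi/3) + exp(2*I*pi/3)|^2 + 1*|-2|^2 + 1*|2 + exp(-2*I*pi/3) + 3*exp(2*I*pi/3)|^2 + 1*|-2 + exp(-2*I*pi/3) + exp(2*I*pi/3) + 2*exp(I*pi/3)|^2]
  = (1/6)[(36) + (7) + (3) + (4) + (3) + (7)] = 60/6 = 10.
(Exp terms are combined using exp(i*s)*conj(exp(i*t)) = exp(i*(s-t)), and sums of them are collapsed using the identity that for every m > 1 the m distinct m-th roots of unity sum to 0, e.g. 1 + exp(2*I*pi/3) + exp(-2*I*pi/3) = 0.)
A character is irreducible iff <chi, chi> = 1, so this representation is reducible.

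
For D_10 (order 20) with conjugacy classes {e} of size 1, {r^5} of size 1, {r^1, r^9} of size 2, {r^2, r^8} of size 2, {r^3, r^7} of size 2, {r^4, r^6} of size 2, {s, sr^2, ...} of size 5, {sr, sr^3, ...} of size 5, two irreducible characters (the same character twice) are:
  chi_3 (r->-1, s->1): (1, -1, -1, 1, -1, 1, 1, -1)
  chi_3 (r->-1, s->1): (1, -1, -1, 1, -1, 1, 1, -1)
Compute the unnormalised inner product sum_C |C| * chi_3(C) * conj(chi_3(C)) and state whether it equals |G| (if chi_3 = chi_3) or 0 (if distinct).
Sum = 20 = |G| = 20; so <chi_3, chi_3> = 1 (norm-1 confirms irreducibility).

Reasoning: Compute term by term over conjugacy classes (|C| * chi_3(C) * conj(chi_3(C))):
  1*(1)*conj(1) + 1*(-1)*conj(-1) + 2*(-1)*conj(-1) + 2*(1)*conj(1) + 2*(-1)*conj(-1) + 2*(1)*conj(1) + 5*(1)*conj(1) + 5*(-1)*conj(-1)
  = (1) + (1) + (2) + (2) + (2) + (2) + (5) + (5)
  = 20.
Dividing by |G| = 20 gives 20/20 = 1, matching the row-orthogonality relation <chi_3, chi_3> = [chi_3 = chi_3].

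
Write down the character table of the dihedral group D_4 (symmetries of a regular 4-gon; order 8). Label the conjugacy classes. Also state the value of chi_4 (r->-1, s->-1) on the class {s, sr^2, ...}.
Conjugacy classes: {e} of size 1, {r^2} of size 1, {r^1, r^3} of size 2, {s, sr^2, ...} of size 2, {sr, sr^3, ...} of size 2.
Character table:
  irrep \ class              {e} (size 1)  {r^2} (size 1)  {r^1, r^3} (size 2)  {s, sr^2, ...} (size 2)  {sr, sr^3, ...} (size 2)
  chi_1 (triv)               1             1               1                    1                        1                       
  chi_2 (sign: r->1, s->-1)  1             1               1                    -1                       -1                      
  chi_3 (r->-1, s->1)        1             1               -1                   1                        -1                      
  chi_4 (r->-1, s->-1)       1             1               -1                   -1                       1                       
  chi_5 (2d, j=1)            2             -2              0                    0                        0                       

Spot check: chi_4 (r->-1, s->-1) on {s, sr^2, ...} = -1.

Justification: D_4 has order 2*4 = 8 with 5 conjugacy classes, hence 5 irreducibles. Sum of squared dims 1 + 1 + 1 + 1 + 4 = 8 = |G|. Linear characters come from the abelianisation; the 2-dimensional irreps have character r^k -> 2*cos(2*pi*j*k/4), reflections -> 0.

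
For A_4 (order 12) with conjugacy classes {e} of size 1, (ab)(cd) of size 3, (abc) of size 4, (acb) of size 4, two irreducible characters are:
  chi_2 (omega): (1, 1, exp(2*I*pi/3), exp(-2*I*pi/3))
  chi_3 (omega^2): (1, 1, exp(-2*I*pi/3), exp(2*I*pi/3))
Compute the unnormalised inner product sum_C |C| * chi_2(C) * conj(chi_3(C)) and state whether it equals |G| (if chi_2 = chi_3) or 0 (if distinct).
Sum = 0; so <chi_2, chi_3> = 0 (distinct irreducibles are orthogonal).

Reasoning: Compute term by term over conjugacy classes (|C| * chi_2(C) * conj(chi_3(C))):
  1*(1)*conj(1) + 3*(1)*conj(1) + 4*(exp(2*I*pi/3))*conj(exp(-2*I*pi/3)) + 4*(exp(-2*I*pi/3))*conj(exp(2*I*pi/3))
  = (1) + (3) + (4*exp(-2*I*pi/3)) + (4*exp(2*I*pi/3))
  = 0.
(Exp terms are combined using exp(i*s)*conj(exp(i*t)) = exp(i*(s-t)), and sums of them are collapsed using the identity that for every m > 1 the m distinct m-th roots of unity sum to 0, e.g. 1 + exp(2*I*pi/3) + exp(-2*I*pi/3) = 0.)
Dividing by |G| = 12 gives 0/12 = 0, matching the row-orthogonality relation <chi_2, chi_3> = [chi_2 = chi_3].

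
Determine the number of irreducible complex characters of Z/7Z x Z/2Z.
14

Reasoning: The number of irreducible complex representations of a finite group equals its number of conjugacy classes. Z/7Z x Z/2Z is abelian of order 14, so every element is its own conjugacy class: 14 classes, so Z/7Z x Z/2Z (order 14) has exactly 14 irreducible complex representations.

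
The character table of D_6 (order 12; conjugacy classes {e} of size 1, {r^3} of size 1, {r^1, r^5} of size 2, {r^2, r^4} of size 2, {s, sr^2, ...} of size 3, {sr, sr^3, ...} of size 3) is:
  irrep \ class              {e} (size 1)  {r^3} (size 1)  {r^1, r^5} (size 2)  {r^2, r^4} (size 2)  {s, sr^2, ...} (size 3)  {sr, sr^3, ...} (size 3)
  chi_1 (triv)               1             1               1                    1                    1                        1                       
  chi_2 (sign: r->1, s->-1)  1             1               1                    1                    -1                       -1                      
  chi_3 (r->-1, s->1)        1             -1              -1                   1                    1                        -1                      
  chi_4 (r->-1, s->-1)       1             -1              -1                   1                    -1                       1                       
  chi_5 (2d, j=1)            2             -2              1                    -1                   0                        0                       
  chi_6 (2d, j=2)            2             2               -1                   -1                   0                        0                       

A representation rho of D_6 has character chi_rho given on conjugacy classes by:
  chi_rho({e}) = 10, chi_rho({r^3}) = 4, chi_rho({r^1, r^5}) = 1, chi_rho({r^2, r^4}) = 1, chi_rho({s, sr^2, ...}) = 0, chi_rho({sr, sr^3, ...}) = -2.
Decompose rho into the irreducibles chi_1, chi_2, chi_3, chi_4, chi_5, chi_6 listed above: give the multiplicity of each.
Multiplicities: chi_1: 1, chi_2: 2, chi_3: 1, chi_4: 0, chi_5: 1, chi_6: 2.

Argument: Use <chi_rho, chi> = (1/|G|) sum_C |C| * chi_rho(C) * conj(chi(C)) with |G| = 12 for each irreducible chi in the table:
  <chi_rho, chi_1> = (1/12)[1*(10)*conj(1) + 1*(4)*conj(1) + 2*(1)*conj(1) + 2*(1)*conj(1) + 3*(0)*conj(1) + 3*(-2)*conj(1)]
      = (1/12)[(10) + (4) + (2) + (2) + (0) + (-6)] = 12/12 = 1
  <chi_rho, chi_2> = (1/12)[1*(10)*conj(1) + 1*(4)*conj(1) + 2*(1)*conj(1) + 2*(1)*conj(1) + 3*(0)*conj(-1) + 3*(-2)*conj(-1)]
      = (1/12)[(10) + (4) + (2) + (2) + (0) + (6)] = 24/12 = 2
  <chi_rho, chi_3> = (1/12)[1*(10)*conj(1) + 1*(4)*conj(-1) + 2*(1)*conj(-1) + 2*(1)*conj(1) + 3*(0)*conj(1) + 3*(-2)*conj(-1)]
      = (1/12)[(10) + (-4) + (-2) + (2) + (0) + (6)] = 12/12 = 1
  <chi_rho, chi_4> = (1/12)[1*(10)*conj(1) + 1*(4)*conj(-1) + 2*(1)*conj(-1) + 2*(1)*conj(1) + 3*(0)*conj(-1) + 3*(-2)*conj(1)]
      = (1/12)[(10) + (-4) + (-2) + (2) + (0) + (-6)] = 0/12 = 0
  <chi_rho, chi_5> = (1/12)[1*(10)*conj(2) + 1*(4)*conj(-2) + 2*(1)*conj(1) + 2*(1)*conj(-1) + 3*(0)*conj(0) + 3*(-2)*conj(0)]
      = (1/12)[(20) + (-8) + (2) + (-2) + (0) + (0)] = 12/12 = 1
  <chi_rho, chi_6> = (1/12)[1*(10)*conj(2) + 1*(4)*conj(2) + 2*(1)*conj(-1) + 2*(1)*conj(-1) + 3*(0)*conj(0) + 3*(-2)*conj(0)]
      = (1/12)[(20) + (8) + (-2) + (-2) + (0) + (0)] = 24/12 = 2
Dimension check: dim(rho) = sum (mult * dim) = 1*1 + 2*1 + 1*1 + 0*1 + 1*2 + 2*2 = 10 = chi_rho(e) = 10.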